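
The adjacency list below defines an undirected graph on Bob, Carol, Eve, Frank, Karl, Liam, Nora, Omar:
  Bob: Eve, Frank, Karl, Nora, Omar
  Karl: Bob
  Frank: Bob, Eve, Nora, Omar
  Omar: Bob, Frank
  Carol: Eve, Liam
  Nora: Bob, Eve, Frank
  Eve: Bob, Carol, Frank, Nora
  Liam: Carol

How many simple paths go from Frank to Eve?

7

Frank–Bob–Eve
Frank–Bob–Nora–Eve
Frank–Eve
Frank–Nora–Bob–Eve
Frank–Nora–Eve
Frank–Omar–Bob–Eve
Frank–Omar–Bob–Nora–Eve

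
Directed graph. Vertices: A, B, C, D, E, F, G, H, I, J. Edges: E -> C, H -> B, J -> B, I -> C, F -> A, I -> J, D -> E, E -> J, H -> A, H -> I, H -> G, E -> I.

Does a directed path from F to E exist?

Explore from F.
Distance 1: reach A.
The search from F is exhausted; no directed path reaches E.

No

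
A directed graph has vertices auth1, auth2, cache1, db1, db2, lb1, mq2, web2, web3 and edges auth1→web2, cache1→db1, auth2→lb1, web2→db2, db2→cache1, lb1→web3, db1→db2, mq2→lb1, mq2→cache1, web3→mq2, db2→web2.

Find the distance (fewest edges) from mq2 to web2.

Distance 0: mq2.
Distance 1: cache1, lb1.
Distance 2: db1, web3.
Distance 3: db2.
Distance 4: web2 — contains web2.

4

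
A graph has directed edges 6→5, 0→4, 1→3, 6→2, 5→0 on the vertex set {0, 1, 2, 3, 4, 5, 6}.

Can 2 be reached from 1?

No

Explore from 1.
Distance 1: reach 3.
The search from 1 is exhausted; no directed path reaches 2.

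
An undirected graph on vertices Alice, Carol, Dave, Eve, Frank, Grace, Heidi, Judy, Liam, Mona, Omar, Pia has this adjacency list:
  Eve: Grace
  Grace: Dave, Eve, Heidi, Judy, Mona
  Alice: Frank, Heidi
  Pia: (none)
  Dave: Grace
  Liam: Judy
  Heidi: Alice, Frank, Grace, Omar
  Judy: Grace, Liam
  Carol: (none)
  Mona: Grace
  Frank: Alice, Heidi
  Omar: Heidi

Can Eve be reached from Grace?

Explore from Grace.
Distance 1: reach Dave, Eve, Heidi, Judy, Mona.
Found Eve.

Yes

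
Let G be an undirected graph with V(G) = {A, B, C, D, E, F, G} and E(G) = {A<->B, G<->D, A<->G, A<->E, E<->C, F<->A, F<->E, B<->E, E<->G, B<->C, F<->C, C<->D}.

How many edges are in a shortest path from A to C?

2

Distance 0: A.
Distance 1: B, E, F, G.
Distance 2: C, D — contains C.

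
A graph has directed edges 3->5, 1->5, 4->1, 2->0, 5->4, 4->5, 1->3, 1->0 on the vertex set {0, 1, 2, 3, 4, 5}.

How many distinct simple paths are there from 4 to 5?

3

4→1→3→5
4→1→5
4→5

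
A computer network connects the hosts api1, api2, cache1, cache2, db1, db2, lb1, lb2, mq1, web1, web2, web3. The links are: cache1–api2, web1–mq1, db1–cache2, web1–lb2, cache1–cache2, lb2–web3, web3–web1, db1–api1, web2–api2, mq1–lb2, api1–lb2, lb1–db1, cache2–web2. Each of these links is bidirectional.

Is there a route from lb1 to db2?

Explore from lb1.
Distance 1: reach db1.
Distance 2: reach api1, cache2.
Distance 3: reach cache1, lb2, web2.
Distance 4: reach api2, mq1, web1, web3.
The search is exhausted without reaching db2; it lies in a different component.

No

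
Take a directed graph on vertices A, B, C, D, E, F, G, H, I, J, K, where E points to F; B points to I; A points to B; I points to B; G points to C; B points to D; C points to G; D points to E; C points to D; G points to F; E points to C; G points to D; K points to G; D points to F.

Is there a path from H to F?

No

H has no outgoing edges, so nothing is reachable from it.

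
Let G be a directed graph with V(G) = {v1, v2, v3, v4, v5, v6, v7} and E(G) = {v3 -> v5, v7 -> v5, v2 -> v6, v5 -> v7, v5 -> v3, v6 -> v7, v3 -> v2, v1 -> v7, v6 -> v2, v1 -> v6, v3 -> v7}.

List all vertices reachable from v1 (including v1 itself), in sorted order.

v1, v2, v3, v5, v6, v7

Start at v1.
Its neighbours: v6, v7.
Then their neighbours: v2, v5.
Then next layer: v3.
Nothing further is reachable.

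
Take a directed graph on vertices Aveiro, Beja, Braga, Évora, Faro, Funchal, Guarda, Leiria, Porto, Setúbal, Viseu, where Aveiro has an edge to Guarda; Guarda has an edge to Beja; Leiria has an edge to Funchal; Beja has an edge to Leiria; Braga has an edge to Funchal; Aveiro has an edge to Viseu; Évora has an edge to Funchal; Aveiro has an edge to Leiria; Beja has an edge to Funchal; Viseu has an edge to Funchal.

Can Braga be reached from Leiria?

No

Explore from Leiria.
Distance 1: reach Funchal.
The search from Leiria is exhausted; no directed path reaches Braga.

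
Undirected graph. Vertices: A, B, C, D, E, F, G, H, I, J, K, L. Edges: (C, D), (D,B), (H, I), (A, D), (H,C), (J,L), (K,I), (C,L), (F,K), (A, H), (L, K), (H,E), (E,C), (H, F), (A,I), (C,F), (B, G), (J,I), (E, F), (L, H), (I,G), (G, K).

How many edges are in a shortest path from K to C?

Distance 0: K.
Distance 1: F, G, I, L.
Distance 2: A, B, C, E, H, J — contains C.

2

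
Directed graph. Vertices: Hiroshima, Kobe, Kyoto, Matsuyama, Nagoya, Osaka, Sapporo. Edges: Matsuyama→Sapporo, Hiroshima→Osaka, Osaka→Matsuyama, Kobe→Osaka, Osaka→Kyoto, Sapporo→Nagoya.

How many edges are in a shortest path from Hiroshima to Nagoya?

4

Distance 0: Hiroshima.
Distance 1: Osaka.
Distance 2: Kyoto, Matsuyama.
Distance 3: Sapporo.
Distance 4: Nagoya — contains Nagoya.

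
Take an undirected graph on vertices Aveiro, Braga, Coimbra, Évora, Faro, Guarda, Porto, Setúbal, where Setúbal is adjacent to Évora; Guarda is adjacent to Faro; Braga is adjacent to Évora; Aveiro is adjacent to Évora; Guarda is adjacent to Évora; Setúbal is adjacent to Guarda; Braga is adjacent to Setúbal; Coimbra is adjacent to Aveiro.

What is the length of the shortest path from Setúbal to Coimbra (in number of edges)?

3

Distance 0: Setúbal.
Distance 1: Braga, Évora, Guarda.
Distance 2: Aveiro, Faro.
Distance 3: Coimbra — contains Coimbra.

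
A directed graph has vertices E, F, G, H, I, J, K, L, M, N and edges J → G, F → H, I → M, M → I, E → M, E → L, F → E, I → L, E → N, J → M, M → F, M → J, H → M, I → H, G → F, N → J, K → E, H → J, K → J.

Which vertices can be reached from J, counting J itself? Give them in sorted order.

Start at J.
Its neighbours: G, M.
Then their neighbours: F, I.
Then next layer: E, H, L.
Then next layer: N.
Nothing further is reachable.

E, F, G, H, I, J, L, M, N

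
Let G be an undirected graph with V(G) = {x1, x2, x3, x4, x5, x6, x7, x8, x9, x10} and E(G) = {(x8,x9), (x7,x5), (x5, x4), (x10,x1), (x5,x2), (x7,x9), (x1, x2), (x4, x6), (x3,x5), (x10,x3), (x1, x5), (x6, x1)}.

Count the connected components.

From x1: component {x1, x2, x3, x4, x5, x6, x7, x8, x9, x10}.
That's 1 component.

1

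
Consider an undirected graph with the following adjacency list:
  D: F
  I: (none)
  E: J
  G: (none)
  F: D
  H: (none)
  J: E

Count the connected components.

5

From D: component {D, F}.
From E: component {E, J}.
From G: component {G}.
From H: component {H}.
From I: component {I}.
That's 5 components.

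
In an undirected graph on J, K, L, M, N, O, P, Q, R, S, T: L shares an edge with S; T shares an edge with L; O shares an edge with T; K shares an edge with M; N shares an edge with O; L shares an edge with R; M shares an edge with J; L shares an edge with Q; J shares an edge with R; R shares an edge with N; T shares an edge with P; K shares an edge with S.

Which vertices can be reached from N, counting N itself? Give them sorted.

Start at N.
Its neighbours: O, R.
Then their neighbours: J, L, T.
Then next layer: M, P, Q, S.
Then next layer: K.
Every vertex is now reached.

J, K, L, M, N, O, P, Q, R, S, T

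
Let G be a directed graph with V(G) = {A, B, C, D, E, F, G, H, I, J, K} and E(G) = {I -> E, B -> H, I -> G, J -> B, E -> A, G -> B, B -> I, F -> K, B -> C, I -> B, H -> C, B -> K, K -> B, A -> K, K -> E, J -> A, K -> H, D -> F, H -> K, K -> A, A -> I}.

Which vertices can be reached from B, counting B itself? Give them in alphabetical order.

Start at B.
Its neighbours: C, H, I, K.
Then their neighbours: A, E, G.
Nothing further is reachable.

A, B, C, E, G, H, I, K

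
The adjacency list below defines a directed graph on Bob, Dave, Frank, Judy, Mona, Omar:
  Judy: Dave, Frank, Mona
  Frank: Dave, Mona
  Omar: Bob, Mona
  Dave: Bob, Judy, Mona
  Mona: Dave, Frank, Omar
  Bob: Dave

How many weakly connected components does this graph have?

1

From Bob: component {Bob, Dave, Frank, Judy, Mona, Omar}.
That's 1 component.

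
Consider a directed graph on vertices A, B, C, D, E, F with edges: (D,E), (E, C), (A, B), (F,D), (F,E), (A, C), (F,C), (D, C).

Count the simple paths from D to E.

1

D→E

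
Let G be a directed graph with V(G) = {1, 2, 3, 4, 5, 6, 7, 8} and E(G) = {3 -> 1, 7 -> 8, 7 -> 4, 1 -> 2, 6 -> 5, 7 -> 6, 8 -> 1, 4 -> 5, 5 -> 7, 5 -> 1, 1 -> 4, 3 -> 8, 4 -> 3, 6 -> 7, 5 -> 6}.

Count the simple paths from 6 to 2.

6→5→1→2
6→5→7→4→3→1→2
6→5→7→4→3→8→1→2
6→5→7→8→1→2
6→7→4→3→1→2
6→7→4→3→8→1→2
6→7→4→5→1→2
6→7→8→1→2

8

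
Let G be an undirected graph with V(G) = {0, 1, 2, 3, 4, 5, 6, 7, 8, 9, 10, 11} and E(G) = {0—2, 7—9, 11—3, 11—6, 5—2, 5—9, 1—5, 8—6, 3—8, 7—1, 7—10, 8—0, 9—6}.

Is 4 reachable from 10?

Explore from 10.
Distance 1: reach 7.
Distance 2: reach 1, 9.
Distance 3: reach 5, 6.
Distance 4: reach 2, 8, 11.
Distance 5: reach 0, 3.
The search is exhausted without reaching 4; it lies in a different component.

No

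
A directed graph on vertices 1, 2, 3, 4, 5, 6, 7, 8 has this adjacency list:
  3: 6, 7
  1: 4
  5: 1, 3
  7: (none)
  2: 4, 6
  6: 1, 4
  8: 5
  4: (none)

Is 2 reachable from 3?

No

Explore from 3.
Distance 1: reach 6, 7.
Distance 2: reach 1, 4.
The search from 3 is exhausted; no directed path reaches 2.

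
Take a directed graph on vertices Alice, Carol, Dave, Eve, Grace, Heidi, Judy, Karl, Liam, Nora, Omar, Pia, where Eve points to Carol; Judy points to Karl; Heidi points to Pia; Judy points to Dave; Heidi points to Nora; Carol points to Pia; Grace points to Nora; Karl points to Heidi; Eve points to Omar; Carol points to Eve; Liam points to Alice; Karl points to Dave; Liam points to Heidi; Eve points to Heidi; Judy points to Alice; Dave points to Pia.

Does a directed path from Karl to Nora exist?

Explore from Karl.
Distance 1: reach Dave, Heidi.
Distance 2: reach Nora, Pia.
Found Nora.

Yes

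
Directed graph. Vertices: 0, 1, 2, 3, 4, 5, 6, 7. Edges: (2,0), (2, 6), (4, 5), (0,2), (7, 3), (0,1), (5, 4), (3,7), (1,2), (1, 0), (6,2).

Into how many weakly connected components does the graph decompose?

3

From 0: component {0, 1, 2, 6}.
From 3: component {3, 7}.
From 4: component {4, 5}.
That's 3 components.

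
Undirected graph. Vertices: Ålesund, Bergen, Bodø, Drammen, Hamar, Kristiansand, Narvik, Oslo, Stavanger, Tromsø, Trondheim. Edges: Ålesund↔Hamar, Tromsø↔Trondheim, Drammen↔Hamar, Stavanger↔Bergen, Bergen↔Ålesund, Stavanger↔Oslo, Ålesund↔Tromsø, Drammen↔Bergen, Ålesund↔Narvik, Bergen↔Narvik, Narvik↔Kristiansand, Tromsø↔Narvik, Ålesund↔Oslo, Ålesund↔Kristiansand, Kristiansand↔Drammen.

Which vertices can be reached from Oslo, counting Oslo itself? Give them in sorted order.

Ålesund, Bergen, Drammen, Hamar, Kristiansand, Narvik, Oslo, Stavanger, Tromsø, Trondheim

Start at Oslo.
Its neighbours: Ålesund, Stavanger.
Then their neighbours: Bergen, Hamar, Kristiansand, Narvik, Tromsø.
Then next layer: Drammen, Trondheim.
Nothing further is reachable.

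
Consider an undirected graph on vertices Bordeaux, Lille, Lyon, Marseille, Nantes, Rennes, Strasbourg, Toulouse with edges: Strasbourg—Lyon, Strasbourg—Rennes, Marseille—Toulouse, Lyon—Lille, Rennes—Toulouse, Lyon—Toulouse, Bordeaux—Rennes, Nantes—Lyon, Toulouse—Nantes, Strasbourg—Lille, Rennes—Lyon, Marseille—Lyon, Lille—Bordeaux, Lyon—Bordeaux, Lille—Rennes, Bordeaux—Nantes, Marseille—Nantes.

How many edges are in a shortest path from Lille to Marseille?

Distance 0: Lille.
Distance 1: Bordeaux, Lyon, Rennes, Strasbourg.
Distance 2: Marseille, Nantes, Toulouse — contains Marseille.

2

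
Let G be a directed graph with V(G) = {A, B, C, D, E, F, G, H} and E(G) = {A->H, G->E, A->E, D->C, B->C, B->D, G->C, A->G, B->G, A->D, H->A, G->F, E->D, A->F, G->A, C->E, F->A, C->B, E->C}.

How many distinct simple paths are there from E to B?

E→C→B
E→D→C→B

2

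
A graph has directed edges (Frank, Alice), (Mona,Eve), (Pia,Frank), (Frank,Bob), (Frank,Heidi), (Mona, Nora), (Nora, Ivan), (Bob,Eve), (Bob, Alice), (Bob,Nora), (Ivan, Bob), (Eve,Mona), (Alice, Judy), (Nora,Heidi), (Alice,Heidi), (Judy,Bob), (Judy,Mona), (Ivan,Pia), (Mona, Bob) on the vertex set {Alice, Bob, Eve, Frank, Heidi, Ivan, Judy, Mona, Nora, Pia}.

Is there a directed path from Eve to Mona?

Yes

Explore from Eve.
Distance 1: reach Mona.
Found Mona.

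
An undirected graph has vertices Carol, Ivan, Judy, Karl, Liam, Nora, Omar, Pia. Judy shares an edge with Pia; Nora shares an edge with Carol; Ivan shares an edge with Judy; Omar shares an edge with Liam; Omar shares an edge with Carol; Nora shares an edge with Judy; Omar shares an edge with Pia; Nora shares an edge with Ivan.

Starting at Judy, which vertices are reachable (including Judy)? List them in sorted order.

Carol, Ivan, Judy, Liam, Nora, Omar, Pia

Start at Judy.
Its neighbours: Ivan, Nora, Pia.
Then their neighbours: Carol, Omar.
Then next layer: Liam.
Nothing further is reachable.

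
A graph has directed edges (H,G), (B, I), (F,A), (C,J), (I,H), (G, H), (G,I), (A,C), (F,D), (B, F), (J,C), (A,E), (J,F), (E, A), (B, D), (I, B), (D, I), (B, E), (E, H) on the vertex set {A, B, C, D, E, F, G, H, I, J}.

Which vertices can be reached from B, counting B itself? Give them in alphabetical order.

Start at B.
Its neighbours: D, E, F, I.
Then their neighbours: A, H.
Then next layer: C, G.
Then next layer: J.
Every vertex is now reached.

A, B, C, D, E, F, G, H, I, J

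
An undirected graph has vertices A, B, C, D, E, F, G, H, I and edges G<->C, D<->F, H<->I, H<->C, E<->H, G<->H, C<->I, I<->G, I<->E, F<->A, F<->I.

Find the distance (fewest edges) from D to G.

Distance 0: D.
Distance 1: F.
Distance 2: A, I.
Distance 3: C, E, G, H — contains G.

3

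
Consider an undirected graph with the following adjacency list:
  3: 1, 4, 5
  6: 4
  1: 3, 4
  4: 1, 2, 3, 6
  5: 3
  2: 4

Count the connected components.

From 1: component {1, 2, 3, 4, 5, 6}.
That's 1 component.

1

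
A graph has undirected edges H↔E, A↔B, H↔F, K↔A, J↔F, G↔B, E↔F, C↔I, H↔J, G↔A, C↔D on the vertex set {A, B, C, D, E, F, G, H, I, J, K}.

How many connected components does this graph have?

3

From A: component {A, B, G, K}.
From C: component {C, D, I}.
From E: component {E, F, H, J}.
That's 3 components.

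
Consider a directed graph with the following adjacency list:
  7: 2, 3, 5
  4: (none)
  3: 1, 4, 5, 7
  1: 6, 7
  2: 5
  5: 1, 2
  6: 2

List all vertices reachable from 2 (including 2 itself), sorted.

1, 2, 3, 4, 5, 6, 7

Start at 2.
Its neighbours: 5.
Then their neighbours: 1.
Then next layer: 6, 7.
Then next layer: 3.
Then next layer: 4.
Every vertex is now reached.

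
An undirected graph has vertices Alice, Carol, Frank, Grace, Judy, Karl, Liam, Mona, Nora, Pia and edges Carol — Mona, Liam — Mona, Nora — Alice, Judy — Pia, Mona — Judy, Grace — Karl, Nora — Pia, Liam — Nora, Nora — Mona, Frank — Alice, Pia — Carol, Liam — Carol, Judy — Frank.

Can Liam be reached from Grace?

Explore from Grace.
Distance 1: reach Karl.
The search is exhausted without reaching Liam; it lies in a different component.

No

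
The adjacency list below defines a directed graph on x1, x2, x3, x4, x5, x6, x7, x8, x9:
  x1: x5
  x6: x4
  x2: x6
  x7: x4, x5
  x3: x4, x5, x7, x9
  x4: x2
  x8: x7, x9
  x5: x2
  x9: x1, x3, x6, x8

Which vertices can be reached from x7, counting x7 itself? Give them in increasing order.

Start at x7.
Its neighbours: x4, x5.
Then their neighbours: x2.
Then next layer: x6.
Nothing further is reachable.

x2, x4, x5, x6, x7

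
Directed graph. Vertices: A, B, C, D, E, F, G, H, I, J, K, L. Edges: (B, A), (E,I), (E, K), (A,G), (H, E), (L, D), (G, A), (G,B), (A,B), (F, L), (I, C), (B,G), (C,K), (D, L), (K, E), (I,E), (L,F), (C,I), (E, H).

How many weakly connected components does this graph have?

4

From A: component {A, B, G}.
From C: component {C, E, H, I, K}.
From D: component {D, F, L}.
From J: component {J}.
That's 4 components.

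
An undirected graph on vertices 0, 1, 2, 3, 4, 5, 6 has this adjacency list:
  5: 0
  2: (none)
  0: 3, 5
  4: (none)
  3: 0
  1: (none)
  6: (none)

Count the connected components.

5

From 0: component {0, 3, 5}.
From 1: component {1}.
From 2: component {2}.
From 4: component {4}.
From 6: component {6}.
That's 5 components.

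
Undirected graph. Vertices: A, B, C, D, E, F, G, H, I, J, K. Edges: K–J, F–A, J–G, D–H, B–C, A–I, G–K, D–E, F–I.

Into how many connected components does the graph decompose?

4

From A: component {A, F, I}.
From B: component {B, C}.
From D: component {D, E, H}.
From G: component {G, J, K}.
That's 4 components.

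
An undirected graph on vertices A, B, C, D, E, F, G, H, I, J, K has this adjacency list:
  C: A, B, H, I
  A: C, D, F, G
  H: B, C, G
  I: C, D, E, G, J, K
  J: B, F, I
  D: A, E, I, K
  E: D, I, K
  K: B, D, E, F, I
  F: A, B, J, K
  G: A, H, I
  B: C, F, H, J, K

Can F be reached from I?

Explore from I.
Distance 1: reach C, D, E, G, J, K.
Distance 2: reach A, B, F, H.
Found F.

Yes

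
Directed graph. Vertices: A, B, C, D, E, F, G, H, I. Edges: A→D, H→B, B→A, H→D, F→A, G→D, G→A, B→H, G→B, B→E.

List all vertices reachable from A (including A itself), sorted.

Start at A.
Its neighbours: D.
Nothing further is reachable.

A, D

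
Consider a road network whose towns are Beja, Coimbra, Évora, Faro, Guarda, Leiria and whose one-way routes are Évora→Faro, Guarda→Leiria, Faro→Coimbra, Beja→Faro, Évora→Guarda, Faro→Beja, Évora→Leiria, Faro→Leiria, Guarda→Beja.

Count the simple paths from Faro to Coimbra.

1

Faro→Coimbra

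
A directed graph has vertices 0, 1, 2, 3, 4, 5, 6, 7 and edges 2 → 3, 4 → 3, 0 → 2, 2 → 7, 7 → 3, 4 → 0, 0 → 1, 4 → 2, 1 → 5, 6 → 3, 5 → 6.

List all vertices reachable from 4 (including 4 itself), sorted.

0, 1, 2, 3, 4, 5, 6, 7

Start at 4.
Its neighbours: 0, 2, 3.
Then their neighbours: 1, 7.
Then next layer: 5.
Then next layer: 6.
Every vertex is now reached.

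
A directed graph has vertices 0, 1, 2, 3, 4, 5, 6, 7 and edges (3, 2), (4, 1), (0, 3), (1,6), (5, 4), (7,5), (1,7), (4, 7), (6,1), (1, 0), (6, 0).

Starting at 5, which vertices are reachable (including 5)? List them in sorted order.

Start at 5.
Its neighbours: 4.
Then their neighbours: 1, 7.
Then next layer: 0, 6.
Then next layer: 3.
Then next layer: 2.
Every vertex is now reached.

0, 1, 2, 3, 4, 5, 6, 7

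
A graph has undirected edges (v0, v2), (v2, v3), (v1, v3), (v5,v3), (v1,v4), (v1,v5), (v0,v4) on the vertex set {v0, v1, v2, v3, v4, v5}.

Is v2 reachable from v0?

Explore from v0.
Distance 1: reach v2, v4.
Found v2.

Yes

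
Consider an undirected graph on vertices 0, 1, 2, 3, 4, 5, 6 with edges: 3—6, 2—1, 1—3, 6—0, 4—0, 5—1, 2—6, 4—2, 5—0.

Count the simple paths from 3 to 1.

5

3–1
3–6–0–4–2–1
3–6–0–5–1
3–6–2–1
3–6–2–4–0–5–1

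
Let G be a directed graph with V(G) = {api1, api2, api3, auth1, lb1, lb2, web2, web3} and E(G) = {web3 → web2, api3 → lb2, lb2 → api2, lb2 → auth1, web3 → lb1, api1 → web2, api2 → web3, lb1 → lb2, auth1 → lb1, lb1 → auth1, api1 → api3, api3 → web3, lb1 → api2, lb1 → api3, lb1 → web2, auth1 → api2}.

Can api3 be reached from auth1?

Explore from auth1.
Distance 1: reach api2, lb1.
Distance 2: reach api3, lb2, web2, web3.
Found api3.

Yes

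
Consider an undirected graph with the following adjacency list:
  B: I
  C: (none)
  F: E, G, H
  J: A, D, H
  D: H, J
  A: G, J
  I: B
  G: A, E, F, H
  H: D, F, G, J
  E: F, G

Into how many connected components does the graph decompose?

3

From A: component {A, D, E, F, G, H, J}.
From B: component {B, I}.
From C: component {C}.
That's 3 components.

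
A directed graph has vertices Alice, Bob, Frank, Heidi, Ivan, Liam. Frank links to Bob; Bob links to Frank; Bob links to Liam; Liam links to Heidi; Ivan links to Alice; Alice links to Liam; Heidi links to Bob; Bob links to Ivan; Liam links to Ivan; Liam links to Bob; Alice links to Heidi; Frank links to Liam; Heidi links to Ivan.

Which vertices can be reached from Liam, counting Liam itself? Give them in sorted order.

Start at Liam.
Its neighbours: Bob, Heidi, Ivan.
Then their neighbours: Alice, Frank.
Every vertex is now reached.

Alice, Bob, Frank, Heidi, Ivan, Liam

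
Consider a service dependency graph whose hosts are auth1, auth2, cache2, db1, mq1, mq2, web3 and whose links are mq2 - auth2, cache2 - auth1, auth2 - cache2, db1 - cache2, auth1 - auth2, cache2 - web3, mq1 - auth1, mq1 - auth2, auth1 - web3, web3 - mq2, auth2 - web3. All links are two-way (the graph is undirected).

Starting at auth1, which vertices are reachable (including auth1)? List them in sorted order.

Start at auth1.
Its neighbours: auth2, cache2, mq1, web3.
Then their neighbours: db1, mq2.
Every vertex is now reached.

auth1, auth2, cache2, db1, mq1, mq2, web3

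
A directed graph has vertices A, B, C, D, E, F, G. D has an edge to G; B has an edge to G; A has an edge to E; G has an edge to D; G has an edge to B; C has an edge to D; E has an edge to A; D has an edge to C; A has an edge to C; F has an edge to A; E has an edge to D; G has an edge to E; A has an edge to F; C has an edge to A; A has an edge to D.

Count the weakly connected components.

From A: component {A, B, C, D, E, F, G}.
That's 1 component.

1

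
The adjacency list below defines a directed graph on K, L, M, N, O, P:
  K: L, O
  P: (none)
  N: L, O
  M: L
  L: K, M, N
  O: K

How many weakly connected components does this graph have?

From K: component {K, L, M, N, O}.
From P: component {P}.
That's 2 components.

2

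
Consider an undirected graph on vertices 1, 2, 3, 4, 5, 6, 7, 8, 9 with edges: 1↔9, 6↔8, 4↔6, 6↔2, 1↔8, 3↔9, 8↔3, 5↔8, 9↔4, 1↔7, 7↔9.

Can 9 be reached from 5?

Explore from 5.
Distance 1: reach 8.
Distance 2: reach 1, 3, 6.
Distance 3: reach 2, 4, 7, 9.
Found 9.

Yes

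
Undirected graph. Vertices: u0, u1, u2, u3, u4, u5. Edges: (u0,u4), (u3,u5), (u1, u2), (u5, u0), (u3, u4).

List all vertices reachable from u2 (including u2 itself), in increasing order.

Start at u2.
Its neighbours: u1.
Nothing further is reachable.

u1, u2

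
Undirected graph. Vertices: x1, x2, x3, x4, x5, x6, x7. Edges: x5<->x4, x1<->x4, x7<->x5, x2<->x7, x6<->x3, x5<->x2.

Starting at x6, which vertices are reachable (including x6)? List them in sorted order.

x3, x6

Start at x6.
Its neighbours: x3.
Nothing further is reachable.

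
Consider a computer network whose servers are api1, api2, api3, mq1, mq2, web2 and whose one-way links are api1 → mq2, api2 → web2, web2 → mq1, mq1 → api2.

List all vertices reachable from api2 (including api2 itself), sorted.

Start at api2.
Its neighbours: web2.
Then their neighbours: mq1.
Nothing further is reachable.

api2, mq1, web2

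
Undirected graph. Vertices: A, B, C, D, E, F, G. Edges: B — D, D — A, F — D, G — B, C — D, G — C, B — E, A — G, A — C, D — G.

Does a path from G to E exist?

Yes

Explore from G.
Distance 1: reach A, B, C, D.
Distance 2: reach E, F.
Found E.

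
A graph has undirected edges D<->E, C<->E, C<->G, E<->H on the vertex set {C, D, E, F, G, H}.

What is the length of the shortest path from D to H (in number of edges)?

Distance 0: D.
Distance 1: E.
Distance 2: C, H — contains H.

2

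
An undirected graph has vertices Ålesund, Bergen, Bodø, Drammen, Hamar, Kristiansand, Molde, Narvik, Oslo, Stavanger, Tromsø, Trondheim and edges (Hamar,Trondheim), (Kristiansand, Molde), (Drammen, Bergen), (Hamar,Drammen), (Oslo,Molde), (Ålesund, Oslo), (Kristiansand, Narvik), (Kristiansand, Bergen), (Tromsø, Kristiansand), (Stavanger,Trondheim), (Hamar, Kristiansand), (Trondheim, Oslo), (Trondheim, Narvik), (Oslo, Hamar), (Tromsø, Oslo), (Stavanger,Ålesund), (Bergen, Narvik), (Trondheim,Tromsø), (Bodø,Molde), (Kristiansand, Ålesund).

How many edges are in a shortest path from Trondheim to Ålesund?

Distance 0: Trondheim.
Distance 1: Hamar, Narvik, Oslo, Stavanger, Tromsø.
Distance 2: Ålesund, Bergen, Drammen, Kristiansand, Molde — contains Ålesund.

2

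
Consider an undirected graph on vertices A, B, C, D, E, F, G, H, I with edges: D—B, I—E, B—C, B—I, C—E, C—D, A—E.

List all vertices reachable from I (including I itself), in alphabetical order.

A, B, C, D, E, I

Start at I.
Its neighbours: B, E.
Then their neighbours: A, C, D.
Nothing further is reachable.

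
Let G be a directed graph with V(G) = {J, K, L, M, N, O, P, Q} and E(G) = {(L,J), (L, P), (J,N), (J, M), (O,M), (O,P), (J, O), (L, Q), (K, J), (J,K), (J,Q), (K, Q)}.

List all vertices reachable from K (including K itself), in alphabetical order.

J, K, M, N, O, P, Q

Start at K.
Its neighbours: J, Q.
Then their neighbours: M, N, O.
Then next layer: P.
Nothing further is reachable.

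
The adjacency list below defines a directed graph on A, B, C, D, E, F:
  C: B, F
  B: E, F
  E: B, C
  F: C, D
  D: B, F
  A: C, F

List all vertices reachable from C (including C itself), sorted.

Start at C.
Its neighbours: B, F.
Then their neighbours: D, E.
Nothing further is reachable.

B, C, D, E, F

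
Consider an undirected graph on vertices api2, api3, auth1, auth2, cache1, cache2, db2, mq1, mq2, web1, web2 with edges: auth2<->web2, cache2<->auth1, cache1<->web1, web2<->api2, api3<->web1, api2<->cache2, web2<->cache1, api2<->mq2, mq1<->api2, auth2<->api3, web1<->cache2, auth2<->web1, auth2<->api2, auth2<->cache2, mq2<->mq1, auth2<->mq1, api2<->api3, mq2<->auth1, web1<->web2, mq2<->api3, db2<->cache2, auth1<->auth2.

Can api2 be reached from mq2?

Explore from mq2.
Distance 1: reach api2, api3, auth1, mq1.
Found api2.

Yes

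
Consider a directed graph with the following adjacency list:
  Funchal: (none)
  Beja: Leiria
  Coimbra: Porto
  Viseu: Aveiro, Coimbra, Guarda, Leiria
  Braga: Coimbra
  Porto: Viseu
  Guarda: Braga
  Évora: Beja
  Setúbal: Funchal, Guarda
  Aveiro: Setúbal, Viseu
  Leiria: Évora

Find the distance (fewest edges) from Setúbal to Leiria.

Distance 0: Setúbal.
Distance 1: Funchal, Guarda.
Distance 2: Braga.
Distance 3: Coimbra.
Distance 4: Porto.
Distance 5: Viseu.
Distance 6: Aveiro, Leiria — contains Leiria.

6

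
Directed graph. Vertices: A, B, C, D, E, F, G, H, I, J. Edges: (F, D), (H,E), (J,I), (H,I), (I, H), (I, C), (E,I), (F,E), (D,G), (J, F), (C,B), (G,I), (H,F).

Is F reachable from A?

No

A has no outgoing edges, so nothing is reachable from it.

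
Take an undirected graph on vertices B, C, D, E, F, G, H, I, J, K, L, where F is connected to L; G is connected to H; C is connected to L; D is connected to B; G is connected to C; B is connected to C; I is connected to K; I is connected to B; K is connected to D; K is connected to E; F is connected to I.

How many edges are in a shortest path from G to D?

3

Distance 0: G.
Distance 1: C, H.
Distance 2: B, L.
Distance 3: D, F, I — contains D.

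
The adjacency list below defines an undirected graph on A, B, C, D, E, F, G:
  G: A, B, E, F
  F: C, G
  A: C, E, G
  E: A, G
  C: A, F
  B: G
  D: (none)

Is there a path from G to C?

Yes

Explore from G.
Distance 1: reach A, B, E, F.
Distance 2: reach C.
Found C.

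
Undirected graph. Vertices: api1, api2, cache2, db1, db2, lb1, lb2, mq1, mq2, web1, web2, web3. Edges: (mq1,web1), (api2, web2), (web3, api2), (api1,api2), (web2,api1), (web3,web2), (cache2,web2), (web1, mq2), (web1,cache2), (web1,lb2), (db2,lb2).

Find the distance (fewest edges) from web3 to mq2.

Distance 0: web3.
Distance 1: api2, web2.
Distance 2: api1, cache2.
Distance 3: web1.
Distance 4: lb2, mq1, mq2 — contains mq2.

4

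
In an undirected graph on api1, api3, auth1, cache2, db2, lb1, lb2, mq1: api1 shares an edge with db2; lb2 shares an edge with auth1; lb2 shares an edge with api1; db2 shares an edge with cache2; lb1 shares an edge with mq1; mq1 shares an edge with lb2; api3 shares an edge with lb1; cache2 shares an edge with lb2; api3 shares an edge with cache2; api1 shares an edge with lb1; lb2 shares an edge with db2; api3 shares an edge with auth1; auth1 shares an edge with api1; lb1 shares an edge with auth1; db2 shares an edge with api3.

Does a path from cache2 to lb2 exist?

Yes

Explore from cache2.
Distance 1: reach api3, db2, lb2.
Found lb2.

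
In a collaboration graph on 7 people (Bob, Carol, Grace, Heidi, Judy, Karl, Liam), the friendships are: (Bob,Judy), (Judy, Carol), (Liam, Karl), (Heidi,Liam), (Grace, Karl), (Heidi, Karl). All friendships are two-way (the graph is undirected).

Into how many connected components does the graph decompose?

2

From Bob: component {Bob, Carol, Judy}.
From Grace: component {Grace, Heidi, Karl, Liam}.
That's 2 components.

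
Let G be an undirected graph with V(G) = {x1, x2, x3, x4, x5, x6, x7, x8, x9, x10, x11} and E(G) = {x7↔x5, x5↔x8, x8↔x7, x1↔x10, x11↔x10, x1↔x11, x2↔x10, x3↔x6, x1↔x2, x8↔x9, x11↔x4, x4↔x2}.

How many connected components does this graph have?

3

From x1: component {x1, x2, x4, x10, x11}.
From x3: component {x3, x6}.
From x5: component {x5, x7, x8, x9}.
That's 3 components.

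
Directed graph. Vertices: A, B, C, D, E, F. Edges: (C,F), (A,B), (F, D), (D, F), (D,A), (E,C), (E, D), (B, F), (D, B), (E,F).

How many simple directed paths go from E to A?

3

E→C→F→D→A
E→D→A
E→F→D→A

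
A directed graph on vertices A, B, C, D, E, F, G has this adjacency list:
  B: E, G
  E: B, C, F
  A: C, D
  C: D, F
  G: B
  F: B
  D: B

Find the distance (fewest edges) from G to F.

3

Distance 0: G.
Distance 1: B.
Distance 2: E.
Distance 3: C, F — contains F.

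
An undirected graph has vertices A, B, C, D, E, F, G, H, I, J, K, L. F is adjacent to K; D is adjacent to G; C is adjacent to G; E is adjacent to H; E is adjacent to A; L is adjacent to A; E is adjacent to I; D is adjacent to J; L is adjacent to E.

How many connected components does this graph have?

From A: component {A, E, H, I, L}.
From B: component {B}.
From C: component {C, D, G, J}.
From F: component {F, K}.
That's 4 components.

4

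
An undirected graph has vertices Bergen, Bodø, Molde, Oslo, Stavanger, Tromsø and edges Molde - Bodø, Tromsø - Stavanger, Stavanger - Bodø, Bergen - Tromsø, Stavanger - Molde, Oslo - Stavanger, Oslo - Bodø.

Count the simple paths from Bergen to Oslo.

3

Bergen–Tromsø–Stavanger–Bodø–Oslo
Bergen–Tromsø–Stavanger–Molde–Bodø–Oslo
Bergen–Tromsø–Stavanger–Oslo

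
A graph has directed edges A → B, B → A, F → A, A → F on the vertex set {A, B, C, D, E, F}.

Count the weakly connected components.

From A: component {A, B, F}.
From C: component {C}.
From D: component {D}.
From E: component {E}.
That's 4 components.

4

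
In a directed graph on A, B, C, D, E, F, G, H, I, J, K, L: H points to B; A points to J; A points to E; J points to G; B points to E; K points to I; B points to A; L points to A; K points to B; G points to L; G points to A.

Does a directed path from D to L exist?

No

D has no outgoing edges, so nothing is reachable from it.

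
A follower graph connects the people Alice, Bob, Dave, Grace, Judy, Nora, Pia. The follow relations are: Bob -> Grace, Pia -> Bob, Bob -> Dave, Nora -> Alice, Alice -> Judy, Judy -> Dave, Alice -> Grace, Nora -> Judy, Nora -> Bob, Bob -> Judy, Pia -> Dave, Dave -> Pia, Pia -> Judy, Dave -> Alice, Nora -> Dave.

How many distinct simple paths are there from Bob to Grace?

3

Bob→Dave→Alice→Grace
Bob→Grace
Bob→Judy→Dave→Alice→Grace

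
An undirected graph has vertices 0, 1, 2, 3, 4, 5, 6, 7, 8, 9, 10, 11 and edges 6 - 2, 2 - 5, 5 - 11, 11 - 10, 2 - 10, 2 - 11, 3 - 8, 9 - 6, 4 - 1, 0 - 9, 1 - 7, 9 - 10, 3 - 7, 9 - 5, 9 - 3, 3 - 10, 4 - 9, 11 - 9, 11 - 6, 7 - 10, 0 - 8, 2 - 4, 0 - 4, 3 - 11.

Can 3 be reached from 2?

Yes

Explore from 2.
Distance 1: reach 4, 5, 6, 10, 11.
Distance 2: reach 0, 1, 3, 7, 9.
Found 3.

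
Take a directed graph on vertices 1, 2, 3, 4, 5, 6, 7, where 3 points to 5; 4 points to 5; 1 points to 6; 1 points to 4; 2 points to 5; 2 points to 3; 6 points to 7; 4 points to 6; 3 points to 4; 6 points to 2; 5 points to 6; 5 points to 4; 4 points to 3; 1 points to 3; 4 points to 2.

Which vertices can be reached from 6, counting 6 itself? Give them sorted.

2, 3, 4, 5, 6, 7

Start at 6.
Its neighbours: 2, 7.
Then their neighbours: 3, 5.
Then next layer: 4.
Nothing further is reachable.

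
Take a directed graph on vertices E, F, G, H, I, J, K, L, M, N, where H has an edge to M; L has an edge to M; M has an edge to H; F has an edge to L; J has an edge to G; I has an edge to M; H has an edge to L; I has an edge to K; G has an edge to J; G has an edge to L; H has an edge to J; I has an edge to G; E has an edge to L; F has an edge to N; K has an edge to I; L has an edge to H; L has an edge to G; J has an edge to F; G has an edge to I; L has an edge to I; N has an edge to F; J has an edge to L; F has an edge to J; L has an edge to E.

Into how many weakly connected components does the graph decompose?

1

From E: component {E, F, G, H, I, J, K, L, M, N}.
That's 1 component.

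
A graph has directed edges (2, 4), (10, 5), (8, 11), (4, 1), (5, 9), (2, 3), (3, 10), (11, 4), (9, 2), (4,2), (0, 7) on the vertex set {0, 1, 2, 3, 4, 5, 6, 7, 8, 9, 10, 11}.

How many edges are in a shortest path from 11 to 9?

Distance 0: 11.
Distance 1: 4.
Distance 2: 1, 2.
Distance 3: 3.
Distance 4: 10.
Distance 5: 5.
Distance 6: 9 — contains 9.

6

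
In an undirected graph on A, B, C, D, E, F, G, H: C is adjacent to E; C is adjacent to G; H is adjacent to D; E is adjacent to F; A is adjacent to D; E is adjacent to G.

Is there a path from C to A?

No

Explore from C.
Distance 1: reach E, G.
Distance 2: reach F.
The search is exhausted without reaching A; it lies in a different component.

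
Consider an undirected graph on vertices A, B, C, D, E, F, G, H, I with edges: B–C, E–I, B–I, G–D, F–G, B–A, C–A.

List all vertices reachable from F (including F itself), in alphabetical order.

Start at F.
Its neighbours: G.
Then their neighbours: D.
Nothing further is reachable.

D, F, G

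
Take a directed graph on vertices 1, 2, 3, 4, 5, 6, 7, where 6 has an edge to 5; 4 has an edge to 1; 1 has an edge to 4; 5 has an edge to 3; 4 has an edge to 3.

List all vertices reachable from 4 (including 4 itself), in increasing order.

1, 3, 4

Start at 4.
Its neighbours: 1, 3.
Nothing further is reachable.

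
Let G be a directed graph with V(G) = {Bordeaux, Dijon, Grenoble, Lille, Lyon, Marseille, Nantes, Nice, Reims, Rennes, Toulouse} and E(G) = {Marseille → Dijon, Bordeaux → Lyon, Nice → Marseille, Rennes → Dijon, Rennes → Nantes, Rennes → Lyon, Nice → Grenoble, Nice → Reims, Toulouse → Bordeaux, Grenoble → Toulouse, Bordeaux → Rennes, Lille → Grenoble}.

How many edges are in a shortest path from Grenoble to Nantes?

4

Distance 0: Grenoble.
Distance 1: Toulouse.
Distance 2: Bordeaux.
Distance 3: Lyon, Rennes.
Distance 4: Dijon, Nantes — contains Nantes.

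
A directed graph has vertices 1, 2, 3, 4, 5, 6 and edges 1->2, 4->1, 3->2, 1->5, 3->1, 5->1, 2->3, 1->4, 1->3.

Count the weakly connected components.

From 1: component {1, 2, 3, 4, 5}.
From 6: component {6}.
That's 2 components.

2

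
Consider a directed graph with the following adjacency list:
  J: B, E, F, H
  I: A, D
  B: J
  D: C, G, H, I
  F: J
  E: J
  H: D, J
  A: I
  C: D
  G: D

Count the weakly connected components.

1

From A: component {A, B, C, D, E, F, G, H, I, J}.
That's 1 component.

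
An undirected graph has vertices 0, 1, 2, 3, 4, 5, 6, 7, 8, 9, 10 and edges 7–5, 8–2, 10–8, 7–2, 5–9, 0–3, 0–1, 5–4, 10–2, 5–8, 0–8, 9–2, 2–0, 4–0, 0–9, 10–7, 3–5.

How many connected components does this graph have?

From 0: component {0, 1, 2, 3, 4, 5, 7, 8, 9, 10}.
From 6: component {6}.
That's 2 components.

2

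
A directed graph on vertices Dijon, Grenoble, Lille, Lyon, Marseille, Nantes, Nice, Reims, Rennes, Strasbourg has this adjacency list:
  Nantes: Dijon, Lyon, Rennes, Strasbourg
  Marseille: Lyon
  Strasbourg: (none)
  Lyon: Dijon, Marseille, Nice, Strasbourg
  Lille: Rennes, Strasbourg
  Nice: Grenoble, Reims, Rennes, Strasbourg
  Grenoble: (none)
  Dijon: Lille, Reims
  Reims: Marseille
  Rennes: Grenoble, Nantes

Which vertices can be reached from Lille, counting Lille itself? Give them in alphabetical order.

Dijon, Grenoble, Lille, Lyon, Marseille, Nantes, Nice, Reims, Rennes, Strasbourg

Start at Lille.
Its neighbours: Rennes, Strasbourg.
Then their neighbours: Grenoble, Nantes.
Then next layer: Dijon, Lyon.
Then next layer: Marseille, Nice, Reims.
Every vertex is now reached.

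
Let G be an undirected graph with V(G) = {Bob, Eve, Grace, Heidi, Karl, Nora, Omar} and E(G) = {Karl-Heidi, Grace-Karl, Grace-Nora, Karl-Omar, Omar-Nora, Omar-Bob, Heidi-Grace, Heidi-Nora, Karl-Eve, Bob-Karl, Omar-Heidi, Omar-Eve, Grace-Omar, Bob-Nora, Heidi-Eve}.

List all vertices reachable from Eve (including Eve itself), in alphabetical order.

Bob, Eve, Grace, Heidi, Karl, Nora, Omar

Start at Eve.
Its neighbours: Heidi, Karl, Omar.
Then their neighbours: Bob, Grace, Nora.
Every vertex is now reached.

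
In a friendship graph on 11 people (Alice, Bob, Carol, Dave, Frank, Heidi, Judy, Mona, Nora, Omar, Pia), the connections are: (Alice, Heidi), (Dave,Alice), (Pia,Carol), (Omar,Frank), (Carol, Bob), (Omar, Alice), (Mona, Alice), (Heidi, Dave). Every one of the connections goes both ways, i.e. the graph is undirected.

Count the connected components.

From Alice: component {Alice, Dave, Frank, Heidi, Mona, Omar}.
From Bob: component {Bob, Carol, Pia}.
From Judy: component {Judy}.
From Nora: component {Nora}.
That's 4 components.

4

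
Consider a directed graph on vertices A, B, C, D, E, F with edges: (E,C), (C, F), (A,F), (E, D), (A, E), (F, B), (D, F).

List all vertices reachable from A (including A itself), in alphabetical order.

Start at A.
Its neighbours: E, F.
Then their neighbours: B, C, D.
Every vertex is now reached.

A, B, C, D, E, F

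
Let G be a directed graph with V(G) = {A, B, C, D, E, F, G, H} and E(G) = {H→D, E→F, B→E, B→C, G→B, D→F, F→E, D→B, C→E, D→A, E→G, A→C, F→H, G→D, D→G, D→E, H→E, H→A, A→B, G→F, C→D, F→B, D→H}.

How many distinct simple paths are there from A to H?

A→B→C→D→E→F→H
A→B→C→D→E→G→F→H
A→B→C→D→F→H
A→B→C→D→G→F→H
A→B→C→D→H
A→B→C→E→F→H
A→B→C→E→G→D→F→H
A→B→C→E→G→D→H
... and 17 more.

25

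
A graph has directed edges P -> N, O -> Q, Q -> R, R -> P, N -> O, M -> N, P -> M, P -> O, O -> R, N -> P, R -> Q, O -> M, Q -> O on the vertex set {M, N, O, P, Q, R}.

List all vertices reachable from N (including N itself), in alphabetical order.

M, N, O, P, Q, R

Start at N.
Its neighbours: O, P.
Then their neighbours: M, Q, R.
Every vertex is now reached.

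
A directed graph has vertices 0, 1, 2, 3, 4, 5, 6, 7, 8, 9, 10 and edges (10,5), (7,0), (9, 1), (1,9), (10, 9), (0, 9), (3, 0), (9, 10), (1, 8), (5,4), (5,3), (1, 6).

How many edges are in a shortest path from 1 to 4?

4

Distance 0: 1.
Distance 1: 6, 8, 9.
Distance 2: 10.
Distance 3: 5.
Distance 4: 3, 4 — contains 4.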